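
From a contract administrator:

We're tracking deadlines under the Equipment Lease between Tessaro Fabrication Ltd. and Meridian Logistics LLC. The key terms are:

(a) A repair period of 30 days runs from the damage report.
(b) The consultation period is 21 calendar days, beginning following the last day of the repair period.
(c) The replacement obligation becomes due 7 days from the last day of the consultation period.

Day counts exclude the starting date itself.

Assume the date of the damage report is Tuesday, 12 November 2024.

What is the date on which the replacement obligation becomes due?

9 January 2025

Adding 30 calendar days to 12 November 2024 gives 12 December 2024, which is the last day of the repair period.
The last day of the consultation period: 21 calendar days after 12 December 2024 is 2 January 2025.
Adding 7 calendar days to 2 January 2025 gives 9 January 2025, which is the date on which the replacement obligation becomes due.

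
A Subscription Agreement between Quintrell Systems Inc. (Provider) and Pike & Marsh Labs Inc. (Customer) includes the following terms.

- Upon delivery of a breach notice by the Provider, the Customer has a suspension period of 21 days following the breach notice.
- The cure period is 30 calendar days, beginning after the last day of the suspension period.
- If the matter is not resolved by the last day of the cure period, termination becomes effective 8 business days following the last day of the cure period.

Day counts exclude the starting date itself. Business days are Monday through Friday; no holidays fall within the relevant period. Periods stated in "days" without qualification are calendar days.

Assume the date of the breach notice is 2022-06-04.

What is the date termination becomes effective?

2022-08-04

The last day of the suspension period: 2022-06-04 + 21 days = 2022-06-25.
Adding 30 calendar days to 2022-06-25 gives 2022-07-25, which is the last day of the cure period.
From Monday, 2022-07-25, 8 business days (Jul 26, Jul 27, Jul 28, Jul 29, Aug 1, Aug 2, Aug 3, Aug 4, skipping weekends) brings us to Thursday, 2022-08-04, which is the date termination becomes effective.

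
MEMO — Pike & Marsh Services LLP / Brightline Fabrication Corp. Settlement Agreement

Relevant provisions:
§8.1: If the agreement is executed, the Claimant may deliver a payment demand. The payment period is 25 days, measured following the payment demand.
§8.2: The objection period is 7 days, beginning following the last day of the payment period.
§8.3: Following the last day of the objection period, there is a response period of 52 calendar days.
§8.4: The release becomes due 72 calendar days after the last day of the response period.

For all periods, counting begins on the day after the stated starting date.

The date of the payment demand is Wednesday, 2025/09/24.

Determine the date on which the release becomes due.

2026/02/27

The last day of the payment period: 25 calendar days after 2025/09/24 is 2025/10/19.
The last day of the objection period: 2025/10/19 + 7 days = 2025/10/26.
The last day of the response period: 52 calendar days after 2025/10/26 is 2025/12/17.
The date on which the release becomes due: 72 calendar days after 2025/12/17 is 2026/02/27.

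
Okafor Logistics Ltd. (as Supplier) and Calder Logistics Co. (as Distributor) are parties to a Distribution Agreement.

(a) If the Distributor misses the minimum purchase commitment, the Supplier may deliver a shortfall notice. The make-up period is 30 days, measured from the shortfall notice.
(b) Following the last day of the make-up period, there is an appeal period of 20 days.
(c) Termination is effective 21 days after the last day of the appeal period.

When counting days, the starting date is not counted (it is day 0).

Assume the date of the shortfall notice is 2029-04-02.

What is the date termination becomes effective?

The last day of the make-up period: 2029-04-02 + 30 days = 2029-05-02.
Adding 20 calendar days to 2029-05-02 gives 2029-05-22, which is the last day of the appeal period.
The date termination becomes effective: 21 calendar days after 2029-05-22 is 2029-06-12.

2029-06-12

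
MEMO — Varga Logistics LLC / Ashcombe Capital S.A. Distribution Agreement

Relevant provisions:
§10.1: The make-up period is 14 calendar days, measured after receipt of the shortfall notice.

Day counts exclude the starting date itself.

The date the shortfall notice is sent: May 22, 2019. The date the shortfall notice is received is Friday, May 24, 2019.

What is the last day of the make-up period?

June 7, 2019

Adding 14 calendar days to May 24, 2019 gives June 7, 2019, which is the last day of the make-up period.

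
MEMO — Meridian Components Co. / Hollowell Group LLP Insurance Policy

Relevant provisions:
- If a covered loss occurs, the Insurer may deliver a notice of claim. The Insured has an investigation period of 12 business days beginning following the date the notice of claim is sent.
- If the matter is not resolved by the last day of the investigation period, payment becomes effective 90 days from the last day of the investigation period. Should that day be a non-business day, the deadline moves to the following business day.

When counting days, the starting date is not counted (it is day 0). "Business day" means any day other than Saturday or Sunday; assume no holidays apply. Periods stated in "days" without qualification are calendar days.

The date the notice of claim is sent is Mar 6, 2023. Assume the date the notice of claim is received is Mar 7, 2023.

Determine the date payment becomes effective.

Jun 20, 2023

The last day of the investigation period: counting 12 business days from Monday, Mar 6, 2023 (Mar 7, Mar 8, Mar 9, Mar 10, …, Mar 20, Mar 21, Mar 22, skipping weekends) reaches Wednesday, Mar 22, 2023.
Adding 90 calendar days to Mar 22, 2023 gives Jun 20, 2023, which is the date payment becomes effective. Jun 20, 2023 is a Tuesday, so no roll-forward applies.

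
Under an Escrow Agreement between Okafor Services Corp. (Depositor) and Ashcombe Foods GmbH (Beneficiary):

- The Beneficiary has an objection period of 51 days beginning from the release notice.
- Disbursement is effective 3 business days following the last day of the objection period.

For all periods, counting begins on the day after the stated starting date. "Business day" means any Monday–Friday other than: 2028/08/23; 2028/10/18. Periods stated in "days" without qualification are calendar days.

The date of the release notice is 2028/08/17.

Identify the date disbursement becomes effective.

The last day of the objection period: 51 calendar days after 2028/08/17 is 2028/10/07.
The date disbursement becomes effective: counting 3 business days from Saturday, 2028/10/07 (Oct 9, Oct 10, Oct 11, skipping weekends) reaches Wednesday, 2028/10/11.

2028/10/11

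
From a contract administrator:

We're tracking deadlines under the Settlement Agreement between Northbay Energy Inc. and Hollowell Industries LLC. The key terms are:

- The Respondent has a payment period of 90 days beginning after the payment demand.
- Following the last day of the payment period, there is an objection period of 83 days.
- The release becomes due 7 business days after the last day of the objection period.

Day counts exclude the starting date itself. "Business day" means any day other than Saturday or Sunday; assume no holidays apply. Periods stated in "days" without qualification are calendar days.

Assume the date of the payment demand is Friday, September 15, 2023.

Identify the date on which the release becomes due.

March 15, 2024

Adding 90 calendar days to September 15, 2023 gives December 14, 2023, which is the last day of the payment period.
Adding 83 calendar days to December 14, 2023 gives March 6, 2024, which is the last day of the objection period.
From Wednesday, March 6, 2024, 7 business days (Mar 7, Mar 8, Mar 11, Mar 12, Mar 13, Mar 14, Mar 15, skipping weekends) brings us to Friday, March 15, 2024, which is the date on which the release becomes due.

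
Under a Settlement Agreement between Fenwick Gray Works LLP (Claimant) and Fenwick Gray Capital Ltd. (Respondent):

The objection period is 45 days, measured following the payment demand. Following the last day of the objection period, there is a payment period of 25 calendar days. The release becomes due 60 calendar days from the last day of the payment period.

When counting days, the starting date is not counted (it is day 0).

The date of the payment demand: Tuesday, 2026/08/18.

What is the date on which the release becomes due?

2026/12/26

Adding 45 calendar days to 2026/08/18 gives 2026/10/02, which is the last day of the objection period.
Adding 25 calendar days to 2026/10/02 gives 2026/10/27, which is the last day of the payment period.
The date on which the release becomes due: 60 calendar days after 2026/10/27 is 2026/12/26.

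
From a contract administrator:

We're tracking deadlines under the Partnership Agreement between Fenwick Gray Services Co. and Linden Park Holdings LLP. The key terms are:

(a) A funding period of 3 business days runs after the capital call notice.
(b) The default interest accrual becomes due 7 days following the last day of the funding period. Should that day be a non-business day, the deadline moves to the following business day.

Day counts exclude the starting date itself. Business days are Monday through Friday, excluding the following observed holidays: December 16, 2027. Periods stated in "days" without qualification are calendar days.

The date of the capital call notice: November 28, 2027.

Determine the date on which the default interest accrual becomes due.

From Sunday, November 28, 2027, 3 business days (Nov 29, Nov 30, Dec 1, skipping weekends) brings us to Wednesday, December 1, 2027, which is the last day of the funding period.
The date on which the default interest accrual becomes due: December 1, 2027 + 7 days = December 8, 2027. December 8, 2027 is a Wednesday and is not a listed holiday, so no roll-forward applies.

December 8, 2027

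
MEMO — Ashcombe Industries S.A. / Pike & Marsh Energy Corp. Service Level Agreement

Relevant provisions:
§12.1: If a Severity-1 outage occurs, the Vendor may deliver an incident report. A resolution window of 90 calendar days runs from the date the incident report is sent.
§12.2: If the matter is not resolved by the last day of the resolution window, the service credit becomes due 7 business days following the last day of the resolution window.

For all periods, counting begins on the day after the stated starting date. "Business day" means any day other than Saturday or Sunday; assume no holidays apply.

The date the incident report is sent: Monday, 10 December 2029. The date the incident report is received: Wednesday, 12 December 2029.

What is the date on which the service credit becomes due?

19 March 2030

Adding 90 calendar days to 10 December 2029 gives 10 March 2030, which is the last day of the resolution window.
From Sunday, 10 March 2030, 7 business days (Mar 11, Mar 12, Mar 13, Mar 14, Mar 15, Mar 18, Mar 19, skipping weekends) brings us to Tuesday, 19 March 2030, which is the date on which the service credit becomes due.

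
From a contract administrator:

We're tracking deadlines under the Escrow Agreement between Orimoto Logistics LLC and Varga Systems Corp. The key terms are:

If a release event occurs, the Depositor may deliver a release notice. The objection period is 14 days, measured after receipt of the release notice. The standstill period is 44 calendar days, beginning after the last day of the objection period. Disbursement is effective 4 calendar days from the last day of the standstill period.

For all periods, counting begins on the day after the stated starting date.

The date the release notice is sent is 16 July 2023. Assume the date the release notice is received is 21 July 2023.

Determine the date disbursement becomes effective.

Adding 14 calendar days to 21 July 2023 gives 4 August 2023, which is the last day of the objection period.
Adding 44 calendar days to 4 August 2023 gives 17 September 2023, which is the last day of the standstill period.
Adding 4 calendar days to 17 September 2023 gives 21 September 2023, which is the date disbursement becomes effective.

21 September 2023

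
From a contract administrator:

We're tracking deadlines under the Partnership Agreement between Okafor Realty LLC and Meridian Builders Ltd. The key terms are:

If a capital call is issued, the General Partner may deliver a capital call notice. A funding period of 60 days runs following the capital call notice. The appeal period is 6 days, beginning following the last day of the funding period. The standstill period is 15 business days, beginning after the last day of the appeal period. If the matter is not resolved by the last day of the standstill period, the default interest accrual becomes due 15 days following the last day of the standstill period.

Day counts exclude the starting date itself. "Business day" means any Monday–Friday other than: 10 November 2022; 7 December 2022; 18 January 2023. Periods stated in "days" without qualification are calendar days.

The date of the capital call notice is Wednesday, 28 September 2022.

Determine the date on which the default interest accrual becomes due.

The last day of the funding period: 60 calendar days after 28 September 2022 is 27 November 2022.
The last day of the appeal period: 6 calendar days after 27 November 2022 is 3 December 2022.
The last day of the standstill period: 15 business days after Saturday, 3 December 2022, skipping weekends and the listed holiday on Dec 7 — Dec 5, Dec 6, Dec 8, Dec 9, …, Dec 22, Dec 23, Dec 26 — lands on Monday, 26 December 2022.
Adding 15 calendar days to 26 December 2022 gives 10 January 2023, which is the date on which the default interest accrual becomes due.

10 January 2023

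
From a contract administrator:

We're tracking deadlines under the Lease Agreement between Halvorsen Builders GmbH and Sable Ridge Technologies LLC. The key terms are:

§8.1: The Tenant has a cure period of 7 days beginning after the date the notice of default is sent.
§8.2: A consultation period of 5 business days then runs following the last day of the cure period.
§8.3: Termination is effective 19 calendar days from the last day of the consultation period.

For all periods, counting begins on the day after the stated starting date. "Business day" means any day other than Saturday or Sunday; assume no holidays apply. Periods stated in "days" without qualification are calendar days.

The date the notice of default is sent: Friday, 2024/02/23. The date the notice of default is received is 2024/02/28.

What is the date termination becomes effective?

Adding 7 calendar days to 2024/02/23 gives 2024/03/01, which is the last day of the cure period.
From Friday, 2024/03/01, 5 business days (Mar 4, Mar 5, Mar 6, Mar 7, Mar 8, skipping weekends) brings us to Friday, 2024/03/08, which is the last day of the consultation period.
The date termination becomes effective: 19 calendar days after 2024/03/08 is 2024/03/27.

2024/03/27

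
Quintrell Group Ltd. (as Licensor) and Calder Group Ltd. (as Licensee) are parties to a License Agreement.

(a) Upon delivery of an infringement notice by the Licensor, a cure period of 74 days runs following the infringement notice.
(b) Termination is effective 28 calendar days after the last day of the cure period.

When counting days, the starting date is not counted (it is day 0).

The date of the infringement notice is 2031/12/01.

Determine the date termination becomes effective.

2032/03/12

Adding 74 calendar days to 2031/12/01 gives 2032/02/13, which is the last day of the cure period.
The date termination becomes effective: 28 calendar days after 2032/02/13 is 2032/03/12.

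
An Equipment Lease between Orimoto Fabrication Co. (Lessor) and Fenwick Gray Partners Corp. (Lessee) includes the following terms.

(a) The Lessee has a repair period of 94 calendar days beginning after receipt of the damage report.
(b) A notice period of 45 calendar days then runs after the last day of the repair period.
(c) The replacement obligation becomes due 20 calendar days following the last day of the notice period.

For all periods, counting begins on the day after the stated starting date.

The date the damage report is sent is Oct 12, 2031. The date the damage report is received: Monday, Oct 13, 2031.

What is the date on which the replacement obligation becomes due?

Adding 94 calendar days to Oct 13, 2031 gives Jan 15, 2032, which is the last day of the repair period.
Adding 45 calendar days to Jan 15, 2032 gives Feb 29, 2032, which is the last day of the notice period.
Adding 20 calendar days to Feb 29, 2032 gives Mar 20, 2032, which is the date on which the replacement obligation becomes due.

Mar 20, 2032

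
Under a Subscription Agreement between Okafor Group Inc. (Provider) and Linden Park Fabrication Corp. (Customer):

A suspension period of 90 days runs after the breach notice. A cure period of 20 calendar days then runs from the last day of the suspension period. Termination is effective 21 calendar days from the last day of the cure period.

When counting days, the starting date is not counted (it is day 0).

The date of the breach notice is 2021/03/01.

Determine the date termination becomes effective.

2021/07/10

The last day of the suspension period: 2021/03/01 + 90 days = 2021/05/30.
The last day of the cure period: 20 calendar days after 2021/05/30 is 2021/06/19.
The date termination becomes effective: 2021/06/19 + 21 days = 2021/07/10.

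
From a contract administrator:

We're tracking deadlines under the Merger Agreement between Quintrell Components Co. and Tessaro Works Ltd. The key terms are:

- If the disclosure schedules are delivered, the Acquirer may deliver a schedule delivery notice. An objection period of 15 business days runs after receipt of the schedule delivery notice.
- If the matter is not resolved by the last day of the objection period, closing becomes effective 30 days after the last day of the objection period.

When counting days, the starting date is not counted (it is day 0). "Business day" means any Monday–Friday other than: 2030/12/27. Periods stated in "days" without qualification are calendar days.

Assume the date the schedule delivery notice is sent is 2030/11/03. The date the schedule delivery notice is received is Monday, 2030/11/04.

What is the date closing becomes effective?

2030/12/25

The last day of the objection period: 15 business days after Monday, 2030/11/04, skipping weekends — Nov 5, Nov 6, Nov 7, Nov 8, …, Nov 21, Nov 22, Nov 25 — lands on Monday, 2030/11/25.
The date closing becomes effective: 2030/11/25 + 30 days = 2030/12/25.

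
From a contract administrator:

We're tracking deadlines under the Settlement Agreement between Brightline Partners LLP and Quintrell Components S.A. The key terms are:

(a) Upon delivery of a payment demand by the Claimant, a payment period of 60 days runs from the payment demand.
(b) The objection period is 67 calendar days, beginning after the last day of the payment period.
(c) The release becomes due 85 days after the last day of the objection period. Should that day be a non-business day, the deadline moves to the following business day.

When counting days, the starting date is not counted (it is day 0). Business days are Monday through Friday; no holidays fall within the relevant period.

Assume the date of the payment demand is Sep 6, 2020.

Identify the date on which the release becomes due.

Adding 60 calendar days to Sep 6, 2020 gives Nov 5, 2020, which is the last day of the payment period.
Adding 67 calendar days to Nov 5, 2020 gives Jan 11, 2021, which is the last day of the objection period.
The date on which the release becomes due: Jan 11, 2021 + 85 days = Apr 6, 2021. Apr 6, 2021 is a Tuesday, so no roll-forward applies.

Apr 6, 2021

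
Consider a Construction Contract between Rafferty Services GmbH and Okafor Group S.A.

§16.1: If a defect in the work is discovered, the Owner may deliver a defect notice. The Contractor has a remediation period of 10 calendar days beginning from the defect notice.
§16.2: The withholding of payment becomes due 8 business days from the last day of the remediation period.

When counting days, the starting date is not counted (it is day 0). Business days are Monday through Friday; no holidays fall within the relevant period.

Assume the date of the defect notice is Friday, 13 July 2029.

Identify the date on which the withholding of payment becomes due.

2 August 2029

Adding 10 calendar days to 13 July 2029 gives 23 July 2029, which is the last day of the remediation period.
The date on which the withholding of payment becomes due: 8 business days after Monday, 23 July 2029, skipping weekends — Jul 24, Jul 25, Jul 26, Jul 27, Jul 30, Jul 31, Aug 1, Aug 2 — lands on Thursday, 2 August 2029.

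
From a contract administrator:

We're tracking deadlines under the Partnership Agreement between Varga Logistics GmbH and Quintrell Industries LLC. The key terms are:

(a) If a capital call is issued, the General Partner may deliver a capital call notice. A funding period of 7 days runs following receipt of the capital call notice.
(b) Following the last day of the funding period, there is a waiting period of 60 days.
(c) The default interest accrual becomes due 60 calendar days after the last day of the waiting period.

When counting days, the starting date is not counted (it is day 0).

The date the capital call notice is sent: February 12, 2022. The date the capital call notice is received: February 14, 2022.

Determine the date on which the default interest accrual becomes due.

The last day of the funding period: 7 calendar days after February 14, 2022 is February 21, 2022.
The last day of the waiting period: 60 calendar days after February 21, 2022 is April 22, 2022.
The date on which the default interest accrual becomes due: 60 calendar days after April 22, 2022 is June 21, 2022.

June 21, 2022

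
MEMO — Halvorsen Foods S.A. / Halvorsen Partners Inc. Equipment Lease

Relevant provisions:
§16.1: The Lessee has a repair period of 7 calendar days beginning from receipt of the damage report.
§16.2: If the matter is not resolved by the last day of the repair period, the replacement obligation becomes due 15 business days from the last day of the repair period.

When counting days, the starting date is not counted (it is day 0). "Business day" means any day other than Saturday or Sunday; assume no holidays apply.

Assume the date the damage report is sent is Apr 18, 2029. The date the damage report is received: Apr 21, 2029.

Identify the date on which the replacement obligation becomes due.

May 18, 2029

The last day of the repair period: Apr 21, 2029 + 7 days = Apr 28, 2029.
The date on which the replacement obligation becomes due: counting 15 business days from Saturday, Apr 28, 2029 (Apr 30, May 1, May 2, May 3, …, May 16, May 17, May 18, skipping weekends) reaches Friday, May 18, 2029.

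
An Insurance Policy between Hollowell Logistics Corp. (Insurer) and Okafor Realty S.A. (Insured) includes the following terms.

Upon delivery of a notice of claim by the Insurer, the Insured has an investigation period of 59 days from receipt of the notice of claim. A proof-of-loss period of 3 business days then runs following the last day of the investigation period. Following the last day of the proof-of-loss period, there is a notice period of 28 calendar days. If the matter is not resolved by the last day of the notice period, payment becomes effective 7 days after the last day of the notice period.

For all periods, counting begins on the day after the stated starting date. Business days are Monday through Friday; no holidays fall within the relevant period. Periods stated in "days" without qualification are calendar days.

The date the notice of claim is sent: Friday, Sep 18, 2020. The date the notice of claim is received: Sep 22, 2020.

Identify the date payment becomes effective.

Dec 30, 2020

The last day of the investigation period: 59 calendar days after Sep 22, 2020 is Nov 20, 2020.
The last day of the proof-of-loss period: 3 business days after Friday, Nov 20, 2020, skipping weekends — Nov 23, Nov 24, Nov 25 — lands on Wednesday, Nov 25, 2020.
The last day of the notice period: 28 calendar days after Nov 25, 2020 is Dec 23, 2020.
The date payment becomes effective: Dec 23, 2020 + 7 days = Dec 30, 2020.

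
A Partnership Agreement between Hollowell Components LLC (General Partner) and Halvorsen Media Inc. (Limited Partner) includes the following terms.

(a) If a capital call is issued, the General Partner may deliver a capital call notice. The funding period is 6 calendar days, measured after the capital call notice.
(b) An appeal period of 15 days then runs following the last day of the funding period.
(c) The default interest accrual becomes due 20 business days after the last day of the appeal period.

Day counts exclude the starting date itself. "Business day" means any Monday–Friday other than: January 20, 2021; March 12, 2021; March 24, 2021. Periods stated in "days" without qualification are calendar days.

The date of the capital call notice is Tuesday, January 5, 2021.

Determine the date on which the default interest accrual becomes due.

The last day of the funding period: January 5, 2021 + 6 days = January 11, 2021.
Adding 15 calendar days to January 11, 2021 gives January 26, 2021, which is the last day of the appeal period.
The date on which the default interest accrual becomes due: counting 20 business days from Tuesday, January 26, 2021 (Jan 27, Jan 28, Jan 29, Feb 1, …, Feb 19, Feb 22, Feb 23, skipping weekends) reaches Tuesday, February 23, 2021.

February 23, 2021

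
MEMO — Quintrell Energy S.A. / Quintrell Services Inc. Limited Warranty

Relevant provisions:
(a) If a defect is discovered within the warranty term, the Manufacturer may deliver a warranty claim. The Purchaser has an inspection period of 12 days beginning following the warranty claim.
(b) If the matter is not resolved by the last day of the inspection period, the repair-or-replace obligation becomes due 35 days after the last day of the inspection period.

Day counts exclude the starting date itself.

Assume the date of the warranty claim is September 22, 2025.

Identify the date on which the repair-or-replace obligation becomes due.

The last day of the inspection period: September 22, 2025 + 12 days = October 4, 2025.
Adding 35 calendar days to October 4, 2025 gives November 8, 2025, which is the date on which the repair-or-replace obligation becomes due.

November 8, 2025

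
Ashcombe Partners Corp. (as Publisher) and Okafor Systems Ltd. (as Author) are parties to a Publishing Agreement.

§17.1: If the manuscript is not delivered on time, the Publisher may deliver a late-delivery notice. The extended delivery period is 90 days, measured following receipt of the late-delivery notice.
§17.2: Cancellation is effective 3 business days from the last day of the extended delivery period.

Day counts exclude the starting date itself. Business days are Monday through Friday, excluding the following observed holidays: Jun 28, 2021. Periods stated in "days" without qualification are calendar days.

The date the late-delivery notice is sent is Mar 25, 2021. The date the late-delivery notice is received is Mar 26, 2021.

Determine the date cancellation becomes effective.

Jun 30, 2021

Adding 90 calendar days to Mar 26, 2021 gives Jun 24, 2021, which is the last day of the extended delivery period.
The date cancellation becomes effective: counting 3 business days from Thursday, Jun 24, 2021 (Jun 25, Jun 29, Jun 30, skipping weekends and the listed holiday on Jun 28) reaches Wednesday, Jun 30, 2021.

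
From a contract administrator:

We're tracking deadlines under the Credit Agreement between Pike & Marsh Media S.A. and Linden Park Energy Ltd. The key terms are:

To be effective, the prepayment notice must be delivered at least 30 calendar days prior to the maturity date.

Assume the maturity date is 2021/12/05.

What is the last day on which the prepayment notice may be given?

Counting back 30 calendar days from 2021/12/05 gives 2021/11/05.

2021/11/05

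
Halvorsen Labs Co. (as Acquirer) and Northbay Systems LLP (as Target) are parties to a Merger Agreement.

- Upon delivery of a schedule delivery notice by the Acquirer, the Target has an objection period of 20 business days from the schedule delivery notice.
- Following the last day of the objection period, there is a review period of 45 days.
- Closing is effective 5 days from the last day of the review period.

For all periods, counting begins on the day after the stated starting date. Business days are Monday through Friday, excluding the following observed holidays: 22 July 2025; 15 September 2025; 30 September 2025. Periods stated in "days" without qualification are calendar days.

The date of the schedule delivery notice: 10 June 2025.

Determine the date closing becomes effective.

27 August 2025

The last day of the objection period: 20 business days after Tuesday, 10 June 2025, skipping weekends — Jun 11, Jun 12, Jun 13, Jun 16, …, Jul 4, Jul 7, Jul 8 — lands on Tuesday, 8 July 2025.
The last day of the review period: 45 calendar days after 8 July 2025 is 22 August 2025.
The date closing becomes effective: 5 calendar days after 22 August 2025 is 27 August 2025.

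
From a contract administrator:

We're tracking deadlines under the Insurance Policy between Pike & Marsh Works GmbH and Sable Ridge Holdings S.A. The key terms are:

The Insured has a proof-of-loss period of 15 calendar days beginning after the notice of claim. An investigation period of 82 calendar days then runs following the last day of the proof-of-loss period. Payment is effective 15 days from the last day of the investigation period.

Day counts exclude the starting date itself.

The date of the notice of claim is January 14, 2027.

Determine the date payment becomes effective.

May 6, 2027

The last day of the proof-of-loss period: January 14, 2027 + 15 days = January 29, 2027.
Adding 82 calendar days to January 29, 2027 gives April 21, 2027, which is the last day of the investigation period.
The date payment becomes effective: April 21, 2027 + 15 days = May 6, 2027.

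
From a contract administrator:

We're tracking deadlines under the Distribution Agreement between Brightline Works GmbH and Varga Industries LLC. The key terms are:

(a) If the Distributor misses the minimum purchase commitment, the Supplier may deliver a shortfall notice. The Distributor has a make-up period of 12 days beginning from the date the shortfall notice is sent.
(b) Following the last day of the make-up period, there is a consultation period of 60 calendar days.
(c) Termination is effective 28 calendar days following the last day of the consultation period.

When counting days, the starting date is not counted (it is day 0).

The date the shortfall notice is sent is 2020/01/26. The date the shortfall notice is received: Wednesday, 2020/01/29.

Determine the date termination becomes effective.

2020/05/05

The last day of the make-up period: 2020/01/26 + 12 days = 2020/02/07.
The last day of the consultation period: 2020/02/07 + 60 days = 2020/04/07.
The date termination becomes effective: 2020/04/07 + 28 days = 2020/05/05.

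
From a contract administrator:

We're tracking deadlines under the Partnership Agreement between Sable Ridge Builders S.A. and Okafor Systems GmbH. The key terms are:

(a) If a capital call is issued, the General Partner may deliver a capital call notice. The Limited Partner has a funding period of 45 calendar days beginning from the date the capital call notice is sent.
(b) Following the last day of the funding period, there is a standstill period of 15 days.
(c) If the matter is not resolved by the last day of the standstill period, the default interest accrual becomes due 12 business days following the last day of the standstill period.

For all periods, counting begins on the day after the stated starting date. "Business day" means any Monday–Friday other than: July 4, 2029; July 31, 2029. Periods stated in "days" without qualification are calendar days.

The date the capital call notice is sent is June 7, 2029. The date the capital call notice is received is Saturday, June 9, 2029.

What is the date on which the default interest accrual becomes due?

Adding 45 calendar days to June 7, 2029 gives July 22, 2029, which is the last day of the funding period.
The last day of the standstill period: 15 calendar days after July 22, 2029 is August 6, 2029.
The date on which the default interest accrual becomes due: counting 12 business days from Monday, August 6, 2029 (Aug 7, Aug 8, Aug 9, Aug 10, …, Aug 20, Aug 21, Aug 22, skipping weekends) reaches Wednesday, August 22, 2029.

August 22, 2029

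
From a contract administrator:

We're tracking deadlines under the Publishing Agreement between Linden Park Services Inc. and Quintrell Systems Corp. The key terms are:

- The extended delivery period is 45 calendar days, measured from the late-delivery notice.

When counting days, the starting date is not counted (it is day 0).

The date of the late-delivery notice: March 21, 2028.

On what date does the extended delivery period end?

Adding 45 calendar days to March 21, 2028 gives May 5, 2028, which is the last day of the extended delivery period.

May 5, 2028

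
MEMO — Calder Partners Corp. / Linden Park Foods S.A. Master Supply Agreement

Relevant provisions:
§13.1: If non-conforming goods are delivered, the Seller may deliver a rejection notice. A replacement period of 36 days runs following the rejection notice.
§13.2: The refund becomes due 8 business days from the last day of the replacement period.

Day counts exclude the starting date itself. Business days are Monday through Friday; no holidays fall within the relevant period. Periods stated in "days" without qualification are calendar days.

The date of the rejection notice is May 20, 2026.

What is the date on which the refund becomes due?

Jul 7, 2026

The last day of the replacement period: 36 calendar days after May 20, 2026 is Jun 25, 2026.
The date on which the refund becomes due: 8 business days after Thursday, Jun 25, 2026, skipping weekends — Jun 26, Jun 29, Jun 30, Jul 1, Jul 2, Jul 3, Jul 6, Jul 7 — lands on Tuesday, Jul 7, 2026.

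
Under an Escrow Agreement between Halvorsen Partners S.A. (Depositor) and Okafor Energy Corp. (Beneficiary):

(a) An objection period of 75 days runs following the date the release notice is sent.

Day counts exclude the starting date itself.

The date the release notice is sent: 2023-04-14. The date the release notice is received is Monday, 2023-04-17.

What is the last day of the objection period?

2023-06-28

Adding 75 calendar days to 2023-04-14 gives 2023-06-28, which is the last day of the objection period.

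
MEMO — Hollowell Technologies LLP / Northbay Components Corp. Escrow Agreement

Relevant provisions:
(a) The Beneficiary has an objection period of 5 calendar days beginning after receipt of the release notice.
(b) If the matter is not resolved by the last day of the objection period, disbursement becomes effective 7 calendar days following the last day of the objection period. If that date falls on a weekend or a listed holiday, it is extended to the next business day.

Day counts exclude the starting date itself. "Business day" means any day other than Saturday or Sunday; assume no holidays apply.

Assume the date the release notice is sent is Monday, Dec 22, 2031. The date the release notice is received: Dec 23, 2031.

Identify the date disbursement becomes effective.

The last day of the objection period: Dec 23, 2031 + 5 days = Dec 28, 2031.
The date disbursement becomes effective: 7 calendar days after Dec 28, 2031 is Jan 4, 2032. That falls on a Sunday, so it rolls to the next business day, Monday, Jan 5, 2032.

Jan 5, 2032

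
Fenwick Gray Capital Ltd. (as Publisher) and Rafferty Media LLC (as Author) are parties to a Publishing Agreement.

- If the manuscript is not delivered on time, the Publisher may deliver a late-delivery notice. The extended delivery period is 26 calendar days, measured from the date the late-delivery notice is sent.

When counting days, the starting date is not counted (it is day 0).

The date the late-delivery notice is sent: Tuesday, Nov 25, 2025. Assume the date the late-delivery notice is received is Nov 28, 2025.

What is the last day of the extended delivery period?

Dec 21, 2025

The last day of the extended delivery period: Nov 25, 2025 + 26 days = Dec 21, 2025.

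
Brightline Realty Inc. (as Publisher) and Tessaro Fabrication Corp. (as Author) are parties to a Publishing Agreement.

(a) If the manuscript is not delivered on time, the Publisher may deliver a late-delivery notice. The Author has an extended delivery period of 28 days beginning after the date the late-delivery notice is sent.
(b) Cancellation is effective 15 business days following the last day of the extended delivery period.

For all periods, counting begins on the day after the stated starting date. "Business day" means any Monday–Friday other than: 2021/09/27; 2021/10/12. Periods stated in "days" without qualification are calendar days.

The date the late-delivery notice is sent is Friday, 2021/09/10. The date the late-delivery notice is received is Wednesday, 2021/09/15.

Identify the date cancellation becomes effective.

2021/11/01

The last day of the extended delivery period: 28 calendar days after 2021/09/10 is 2021/10/08.
The date cancellation becomes effective: counting 15 business days from Friday, 2021/10/08 (Oct 11, Oct 13, Oct 14, Oct 15, …, Oct 28, Oct 29, Nov 1, skipping weekends and the listed holiday on Oct 12) reaches Monday, 2021/11/01.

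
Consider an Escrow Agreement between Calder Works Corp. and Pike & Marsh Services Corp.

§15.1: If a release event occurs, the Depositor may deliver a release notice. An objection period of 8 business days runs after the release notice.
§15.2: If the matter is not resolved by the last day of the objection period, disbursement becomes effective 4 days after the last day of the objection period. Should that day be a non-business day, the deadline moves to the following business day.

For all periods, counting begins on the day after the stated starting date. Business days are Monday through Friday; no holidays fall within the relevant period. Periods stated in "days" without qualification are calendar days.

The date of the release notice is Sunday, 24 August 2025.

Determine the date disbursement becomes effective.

From Sunday, 24 August 2025, 8 business days (Aug 25, Aug 26, Aug 27, Aug 28, Aug 29, Sep 1, Sep 2, Sep 3, skipping weekends) brings us to Wednesday, 3 September 2025, which is the last day of the objection period.
The date disbursement becomes effective: 3 September 2025 + 4 days = 7 September 2025. That falls on a Sunday, so it rolls to the next business day, Monday, 8 September 2025.

8 September 2025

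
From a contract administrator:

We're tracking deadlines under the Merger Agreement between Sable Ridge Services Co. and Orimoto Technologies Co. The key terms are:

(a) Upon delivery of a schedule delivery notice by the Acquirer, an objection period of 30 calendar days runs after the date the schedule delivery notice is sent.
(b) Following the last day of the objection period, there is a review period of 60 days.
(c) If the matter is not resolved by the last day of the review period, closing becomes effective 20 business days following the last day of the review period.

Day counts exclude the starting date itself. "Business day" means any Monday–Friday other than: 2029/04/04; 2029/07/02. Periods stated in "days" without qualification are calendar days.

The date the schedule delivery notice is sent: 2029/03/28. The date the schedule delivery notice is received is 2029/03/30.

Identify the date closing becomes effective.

Adding 30 calendar days to 2029/03/28 gives 2029/04/27, which is the last day of the objection period.
The last day of the review period: 60 calendar days after 2029/04/27 is 2029/06/26.
The date closing becomes effective: counting 20 business days from Tuesday, 2029/06/26 (Jun 27, Jun 28, Jun 29, Jul 3, …, Jul 23, Jul 24, Jul 25, skipping weekends and the listed holiday on Jul 2) reaches Wednesday, 2029/07/25.

2029/07/25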